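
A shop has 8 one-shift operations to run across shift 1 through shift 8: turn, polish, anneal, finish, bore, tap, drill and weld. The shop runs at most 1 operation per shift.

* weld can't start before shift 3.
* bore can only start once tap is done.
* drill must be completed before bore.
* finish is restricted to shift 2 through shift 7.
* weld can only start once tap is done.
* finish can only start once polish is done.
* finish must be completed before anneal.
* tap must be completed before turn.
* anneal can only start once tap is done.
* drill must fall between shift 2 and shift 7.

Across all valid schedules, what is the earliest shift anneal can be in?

Precedence pushes anneal to at least shift 3.
anneal at shift 4 is achievable: tap in shift 3, drill in shift 5, finish in shift 2, polish in shift 1, anneal in shift 4, weld in shift 6, bore in shift 7, turn in shift 8.
Nothing earlier works — the capacity limit rule out every shift before shift 4.

shift 4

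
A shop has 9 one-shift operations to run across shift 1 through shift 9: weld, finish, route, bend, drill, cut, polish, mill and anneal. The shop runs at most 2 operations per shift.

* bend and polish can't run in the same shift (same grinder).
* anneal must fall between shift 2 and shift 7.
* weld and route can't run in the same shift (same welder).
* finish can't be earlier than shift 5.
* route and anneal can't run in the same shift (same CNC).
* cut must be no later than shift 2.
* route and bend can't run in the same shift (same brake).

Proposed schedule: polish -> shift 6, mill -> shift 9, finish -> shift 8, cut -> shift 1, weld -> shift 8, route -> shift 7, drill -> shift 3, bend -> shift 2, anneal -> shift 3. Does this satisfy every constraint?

route and bend can't run in the same shift (same brake) — holds.
The shop runs at most 2 operations per shift — holds.
anneal must fall between shift 2 and shift 7 — holds.
cut must be no later than shift 2 — holds.
finish can't be earlier than shift 5 — holds.
route and anneal can't run in the same shift (same CNC) — holds.
bend and polish can't run in the same shift (same grinder) — holds.
weld and route can't run in the same shift (same welder) — holds.

Valid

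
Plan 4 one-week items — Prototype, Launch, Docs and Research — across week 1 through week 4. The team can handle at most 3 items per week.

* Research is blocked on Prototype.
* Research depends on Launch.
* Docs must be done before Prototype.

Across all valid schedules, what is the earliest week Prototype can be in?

Precedence pushes Prototype to at least week 2; downstream work caps Prototype at week 3.
Prototype at week 2 is achievable: Research in week 3, Launch in week 1, Docs in week 1, Prototype in week 2.

week 2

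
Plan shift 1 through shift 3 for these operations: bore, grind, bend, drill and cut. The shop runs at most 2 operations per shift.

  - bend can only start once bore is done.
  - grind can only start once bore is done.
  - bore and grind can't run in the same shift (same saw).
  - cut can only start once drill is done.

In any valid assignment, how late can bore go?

shift 2

Downstream work caps bore at shift 2.
bore at shift 2 is achievable: bore in shift 2; grind in shift 3; cut in shift 2; drill in shift 1; bend in shift 3.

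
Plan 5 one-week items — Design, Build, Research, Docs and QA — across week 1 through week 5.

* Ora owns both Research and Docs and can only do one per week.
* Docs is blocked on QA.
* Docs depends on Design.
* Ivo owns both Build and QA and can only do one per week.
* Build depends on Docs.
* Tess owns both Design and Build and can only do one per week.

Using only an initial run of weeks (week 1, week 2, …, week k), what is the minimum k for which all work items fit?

3 weeks

The precedence chain requires at least 3 distinct weeks.
3 works (last occupied week: week 3): for example QA in week 1; Build in week 3; Docs in week 2; Design in week 1; Research in week 1.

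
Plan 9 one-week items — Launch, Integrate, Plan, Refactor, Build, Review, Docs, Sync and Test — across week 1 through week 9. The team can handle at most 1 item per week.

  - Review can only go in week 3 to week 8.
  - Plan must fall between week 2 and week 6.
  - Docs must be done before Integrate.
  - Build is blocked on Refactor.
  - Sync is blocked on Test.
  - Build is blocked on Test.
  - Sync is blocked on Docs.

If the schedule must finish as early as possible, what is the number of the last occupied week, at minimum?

The precedence chain requires at least 2 distinct weeks.
With at most 1 per week and 9 tasks, at least 9 weeks are needed.
Review can't be placed before week 3, so the schedule must run through at least week 3.
9 works (last occupied week: week 9): for example Launch in week 9; Refactor in week 4; Docs in week 6; Review in week 3; Test in week 1; Build in week 5; Plan in week 2; Integrate in week 8; Sync in week 7.

week 9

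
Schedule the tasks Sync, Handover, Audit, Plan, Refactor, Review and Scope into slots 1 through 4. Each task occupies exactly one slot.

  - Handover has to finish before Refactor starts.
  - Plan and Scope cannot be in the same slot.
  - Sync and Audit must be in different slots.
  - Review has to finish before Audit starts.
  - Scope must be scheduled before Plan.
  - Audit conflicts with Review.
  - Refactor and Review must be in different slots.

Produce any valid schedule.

Scope in 1, Sync in 1, Refactor in 2, Review in 1, Plan in 2, Handover in 1, Audit in 2

Checking: Handover(1) before Refactor(2); Review(1) before Audit(2); Scope(1) before Plan(2); Sync(1) != Audit(2); Plan(2) != Scope(1); Audit(2) != Review(1); Refactor(2) != Review(1).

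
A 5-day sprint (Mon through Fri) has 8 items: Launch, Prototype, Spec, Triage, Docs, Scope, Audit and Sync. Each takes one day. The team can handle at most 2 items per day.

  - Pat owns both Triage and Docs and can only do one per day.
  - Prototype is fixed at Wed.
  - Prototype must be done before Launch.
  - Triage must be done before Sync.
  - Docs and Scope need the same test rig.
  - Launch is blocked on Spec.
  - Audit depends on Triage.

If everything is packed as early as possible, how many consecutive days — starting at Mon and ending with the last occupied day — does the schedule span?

The precedence chain requires at least 2 distinct days.
With at most 2 per day and 8 tasks, at least 4 days are needed.
Propagating the time windows through the other constraints, Launch can't land before Thu — that is day 4 counting from Mon — so the schedule must run through at least 4 days.
4 works (last occupied day: Thu): for example Triage in Mon, Docs in Wed, Scope in Thu, Launch in Thu, Audit in Tue, Prototype in Wed, Spec in Mon, Sync in Tue.

4 days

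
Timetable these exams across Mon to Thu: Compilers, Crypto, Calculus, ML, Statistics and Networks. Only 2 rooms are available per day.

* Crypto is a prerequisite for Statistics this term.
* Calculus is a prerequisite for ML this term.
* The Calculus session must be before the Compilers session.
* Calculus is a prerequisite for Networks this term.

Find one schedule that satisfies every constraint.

ML=Tue; Calculus=Mon; Crypto=Mon; Statistics=Wed; Compilers=Tue; Networks=Wed

Checking: Crypto(Mon) before Statistics(Wed); Calculus(Mon) before ML(Tue); Calculus(Mon) before Networks(Wed); Calculus(Mon) before Compilers(Tue); max 2 per day (cap 2).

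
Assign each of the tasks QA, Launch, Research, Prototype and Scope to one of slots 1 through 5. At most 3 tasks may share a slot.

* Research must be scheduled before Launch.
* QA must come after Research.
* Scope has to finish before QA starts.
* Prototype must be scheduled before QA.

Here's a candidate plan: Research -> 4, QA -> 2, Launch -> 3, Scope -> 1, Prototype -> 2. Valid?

No — it violates: QA must come after Research

At most 3 tasks may share a slot — holds.
Scope has to finish before QA starts — holds.
Prototype must be scheduled before QA — violated.
QA must come after Research — violated.
Research must be scheduled before Launch — violated.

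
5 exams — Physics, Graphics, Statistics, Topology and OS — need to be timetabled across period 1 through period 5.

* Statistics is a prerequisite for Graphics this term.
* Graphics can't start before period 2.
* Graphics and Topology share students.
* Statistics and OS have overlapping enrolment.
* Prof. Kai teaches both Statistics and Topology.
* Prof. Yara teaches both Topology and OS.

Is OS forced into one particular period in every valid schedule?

No

OS can be period 1 (e.g. Topology -> period 4, Graphics -> period 3, Statistics -> period 2, OS -> period 1, Physics -> period 1) or period 2 (e.g. Statistics in period 1; Physics in period 1; OS in period 2; Topology in period 3; Graphics in period 2).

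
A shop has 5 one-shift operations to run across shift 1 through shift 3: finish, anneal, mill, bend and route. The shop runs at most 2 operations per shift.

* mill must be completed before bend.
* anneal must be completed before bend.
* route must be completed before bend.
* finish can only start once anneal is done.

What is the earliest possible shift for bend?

shift 3

Precedence pushes bend to at least shift 2.
bend at shift 3 is achievable: route -> shift 2, mill -> shift 1, anneal -> shift 1, finish -> shift 2, bend -> shift 3.
Nothing earlier works — the capacity limit rule out every shift before shift 3.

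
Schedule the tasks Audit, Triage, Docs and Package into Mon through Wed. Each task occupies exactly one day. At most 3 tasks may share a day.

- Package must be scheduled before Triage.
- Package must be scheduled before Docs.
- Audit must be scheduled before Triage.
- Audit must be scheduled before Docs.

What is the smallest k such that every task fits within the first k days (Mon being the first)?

The precedence chain requires at least 2 distinct days.
With at most 3 per day and 4 tasks, at least 2 days are needed.
2 works (last occupied day: Tue): for example Package in Mon, Triage in Tue, Docs in Tue, Audit in Mon.

2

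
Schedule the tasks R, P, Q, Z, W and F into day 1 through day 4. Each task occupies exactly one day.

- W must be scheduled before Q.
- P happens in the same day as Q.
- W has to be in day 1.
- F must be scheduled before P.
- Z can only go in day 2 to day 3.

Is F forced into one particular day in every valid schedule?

F can be day 1 (e.g. P=day 2, R=day 1, Z=day 2, W=day 1, Q=day 2, F=day 1) or day 2 (e.g. Z in day 2, Q in day 3, R in day 1, P in day 3, W in day 1, F in day 2).

No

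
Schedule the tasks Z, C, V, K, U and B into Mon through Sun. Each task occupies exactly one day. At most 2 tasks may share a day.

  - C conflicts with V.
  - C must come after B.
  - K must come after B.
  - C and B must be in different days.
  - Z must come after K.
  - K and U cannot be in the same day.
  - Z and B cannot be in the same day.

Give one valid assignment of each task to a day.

K -> Tue; B -> Mon; C -> Tue; V -> Mon; U -> Wed; Z -> Wed

Checking: K(Tue) before Z(Wed); B(Mon) before K(Tue); B(Mon) before C(Tue); C(Tue) != B(Mon); Z(Wed) != B(Mon); K(Tue) != U(Wed); C(Tue) != V(Mon); max 2 per day (cap 2).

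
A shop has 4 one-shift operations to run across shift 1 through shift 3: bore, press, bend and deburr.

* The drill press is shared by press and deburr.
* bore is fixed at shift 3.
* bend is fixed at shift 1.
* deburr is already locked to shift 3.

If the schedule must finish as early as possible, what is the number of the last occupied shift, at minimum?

bore can't be placed before shift 3, so the schedule must run through at least shift 3.
3 works (last occupied shift: shift 3): for example bore -> shift 3, bend -> shift 1, press -> shift 1, deburr -> shift 3.

shift 3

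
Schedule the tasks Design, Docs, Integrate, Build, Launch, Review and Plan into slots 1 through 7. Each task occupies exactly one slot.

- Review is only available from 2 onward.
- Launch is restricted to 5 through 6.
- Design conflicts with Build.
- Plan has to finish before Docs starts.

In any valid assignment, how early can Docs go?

2

Precedence pushes Docs to at least 2.
Docs at 2 is achievable: Design=1; Build=2; Review=2; Launch=5; Docs=2; Integrate=1; Plan=1.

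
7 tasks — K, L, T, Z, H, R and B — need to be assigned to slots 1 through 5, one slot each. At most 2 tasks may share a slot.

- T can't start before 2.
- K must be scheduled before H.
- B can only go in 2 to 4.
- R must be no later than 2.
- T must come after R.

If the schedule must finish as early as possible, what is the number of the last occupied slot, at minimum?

slot 4

The precedence chain requires at least 2 distinct slots.
With at most 2 per slot and 7 tasks, at least 4 slots are needed.
4 works (last occupied slot: 4): for example T=2, H=3, K=1, R=1, B=2, L=3, Z=4.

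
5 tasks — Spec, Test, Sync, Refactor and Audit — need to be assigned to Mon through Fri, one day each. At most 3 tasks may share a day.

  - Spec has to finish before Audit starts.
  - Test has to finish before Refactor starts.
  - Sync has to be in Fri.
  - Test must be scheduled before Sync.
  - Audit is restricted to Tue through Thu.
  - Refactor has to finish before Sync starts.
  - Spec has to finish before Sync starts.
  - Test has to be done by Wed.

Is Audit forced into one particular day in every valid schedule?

Audit can be Tue (e.g. Spec=Mon; Refactor=Tue; Sync=Fri; Test=Mon; Audit=Tue) or Wed (e.g. Audit -> Wed; Sync -> Fri; Spec -> Mon; Test -> Mon; Refactor -> Tue).

No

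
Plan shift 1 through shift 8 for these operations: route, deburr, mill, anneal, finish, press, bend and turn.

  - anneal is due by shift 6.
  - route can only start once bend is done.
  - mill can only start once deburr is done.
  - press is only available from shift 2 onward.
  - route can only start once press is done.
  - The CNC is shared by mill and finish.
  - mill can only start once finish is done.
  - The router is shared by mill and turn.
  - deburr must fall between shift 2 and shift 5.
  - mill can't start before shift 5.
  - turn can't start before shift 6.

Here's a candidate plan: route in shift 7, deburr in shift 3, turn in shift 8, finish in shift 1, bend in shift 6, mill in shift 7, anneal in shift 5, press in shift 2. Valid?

The router is shared by mill and turn — holds.
mill can only start once finish is done — holds.
route can only start once press is done — holds.
route can only start once bend is done — holds.
deburr must fall between shift 2 and shift 5 — holds.
mill can't start before shift 5 — holds.
turn can't start before shift 6 — holds.
press is only available from shift 2 onward — holds.
The CNC is shared by mill and finish — holds.
mill can only start once deburr is done — holds.
anneal is due by shift 6 — holds.

Yes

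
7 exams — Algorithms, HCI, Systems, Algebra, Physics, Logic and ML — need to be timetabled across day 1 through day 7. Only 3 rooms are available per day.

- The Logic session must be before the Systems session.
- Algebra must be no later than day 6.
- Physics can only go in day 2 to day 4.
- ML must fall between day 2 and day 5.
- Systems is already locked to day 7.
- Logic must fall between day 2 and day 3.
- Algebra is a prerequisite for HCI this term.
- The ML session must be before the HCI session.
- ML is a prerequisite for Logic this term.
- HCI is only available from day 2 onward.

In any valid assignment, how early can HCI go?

day 3

HCI is available from day 2; precedence pushes HCI to at least day 3.
HCI at day 3 is achievable: Systems=day 7, ML=day 2, Algorithms=day 1, Algebra=day 1, HCI=day 3, Logic=day 3, Physics=day 2.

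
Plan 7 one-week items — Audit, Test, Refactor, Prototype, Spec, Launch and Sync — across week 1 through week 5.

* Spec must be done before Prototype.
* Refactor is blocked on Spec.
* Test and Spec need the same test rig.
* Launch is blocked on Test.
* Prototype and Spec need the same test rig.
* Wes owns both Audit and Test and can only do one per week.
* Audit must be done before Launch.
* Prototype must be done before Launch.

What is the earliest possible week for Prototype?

week 2

Precedence pushes Prototype to at least week 2; downstream work caps Prototype at week 4.
Prototype at week 2 is achievable: Audit=week 1, Sync=week 1, Refactor=week 2, Prototype=week 2, Spec=week 1, Test=week 2, Launch=week 3.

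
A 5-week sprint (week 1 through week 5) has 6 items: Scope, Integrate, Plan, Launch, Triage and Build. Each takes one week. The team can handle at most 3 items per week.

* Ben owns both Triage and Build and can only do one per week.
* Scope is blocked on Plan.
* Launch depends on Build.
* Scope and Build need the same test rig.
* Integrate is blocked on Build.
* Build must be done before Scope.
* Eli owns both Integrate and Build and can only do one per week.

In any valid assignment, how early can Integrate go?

Precedence pushes Integrate to at least week 2.
Integrate at week 2 is achievable: Plan in week 1, Integrate in week 2, Scope in week 2, Build in week 1, Launch in week 2, Triage in week 3.

week 2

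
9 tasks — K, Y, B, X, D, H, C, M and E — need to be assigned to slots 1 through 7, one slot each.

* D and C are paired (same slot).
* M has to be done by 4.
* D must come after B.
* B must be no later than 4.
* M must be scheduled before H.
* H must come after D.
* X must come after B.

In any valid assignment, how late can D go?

6

Precedence pushes D to at least 2; downstream work caps D at 6.
D at 6 is achievable: H=7; X=2; D=6; C=6; B=1; K=1; E=1; Y=1; M=1.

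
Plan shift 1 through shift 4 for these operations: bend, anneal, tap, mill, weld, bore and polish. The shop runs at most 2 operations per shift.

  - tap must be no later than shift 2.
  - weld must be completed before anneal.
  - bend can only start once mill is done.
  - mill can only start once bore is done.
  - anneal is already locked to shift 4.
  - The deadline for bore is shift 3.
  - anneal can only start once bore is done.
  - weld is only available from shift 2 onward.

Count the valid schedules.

Splitting on bend: it can be shift 3 (6), shift 4 (17). Listing each branch's schedules as (anneal, tap, mill, weld, bore, polish) by shift number:
bend=shift 3: (4,1,2,2,1,3) (4,1,2,2,1,4) (4,1,2,3,1,2) (4,1,2,3,1,4) (4,2,2,3,1,1) (4,2,2,3,1,4) — 6.
bend=shift 4: (4,1,2,2,1,3) (4,1,2,3,1,2) (4,1,2,3,1,3) (4,1,3,2,1,2) (4,1,3,2,1,3) (4,1,3,2,2,1) (4,1,3,2,2,3) (4,1,3,3,1,2) (4,1,3,3,2,1) (4,1,3,3,2,2) (4,2,2,3,1,1) (4,2,2,3,1,3) (4,2,3,2,1,1) (4,2,3,2,1,3) (4,2,3,3,1,1) (4,2,3,3,1,2) (4,2,3,3,2,1) — 17.
Summing: 6 + 17 = 23.

23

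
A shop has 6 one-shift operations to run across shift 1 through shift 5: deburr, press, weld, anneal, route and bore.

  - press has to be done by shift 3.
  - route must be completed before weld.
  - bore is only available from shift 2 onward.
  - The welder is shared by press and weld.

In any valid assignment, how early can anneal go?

anneal at shift 1 is achievable: bore -> shift 2, anneal -> shift 1, press -> shift 1, deburr -> shift 1, weld -> shift 2, route -> shift 1.

shift 1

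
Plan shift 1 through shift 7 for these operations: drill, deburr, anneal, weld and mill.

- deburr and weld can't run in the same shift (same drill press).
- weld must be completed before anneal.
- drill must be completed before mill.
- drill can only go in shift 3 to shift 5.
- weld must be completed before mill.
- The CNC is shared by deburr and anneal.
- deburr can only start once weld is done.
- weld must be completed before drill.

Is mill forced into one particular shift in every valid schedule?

No

mill can be shift 4 (e.g. drill in shift 3, anneal in shift 3, weld in shift 1, deburr in shift 2, mill in shift 4) or shift 5 (e.g. deburr -> shift 2; anneal -> shift 3; drill -> shift 3; weld -> shift 1; mill -> shift 5).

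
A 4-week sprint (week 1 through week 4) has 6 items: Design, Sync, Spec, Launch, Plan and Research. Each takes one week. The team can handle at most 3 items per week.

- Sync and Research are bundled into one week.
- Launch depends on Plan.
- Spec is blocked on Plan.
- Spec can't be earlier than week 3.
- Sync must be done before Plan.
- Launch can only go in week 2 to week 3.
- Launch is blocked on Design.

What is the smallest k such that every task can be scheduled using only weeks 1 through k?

3 weeks

The precedence chain requires at least 3 distinct weeks.
With at most 3 per week and 6 tasks, at least 2 weeks are needed.
3 works (last occupied week: week 3): for example Sync=week 1, Plan=week 2, Launch=week 3, Design=week 1, Spec=week 3, Research=week 1.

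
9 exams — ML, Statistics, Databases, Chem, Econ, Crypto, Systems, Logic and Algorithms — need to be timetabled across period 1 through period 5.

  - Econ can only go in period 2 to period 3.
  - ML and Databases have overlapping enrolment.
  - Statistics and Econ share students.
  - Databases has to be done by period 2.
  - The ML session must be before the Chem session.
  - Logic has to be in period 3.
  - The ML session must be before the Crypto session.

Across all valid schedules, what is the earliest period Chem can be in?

period 2

Precedence pushes Chem to at least period 2.
Chem at period 2 is achievable: Databases=period 2; Econ=period 2; Crypto=period 2; Algorithms=period 1; Logic=period 3; Chem=period 2; Systems=period 1; Statistics=period 1; ML=period 1.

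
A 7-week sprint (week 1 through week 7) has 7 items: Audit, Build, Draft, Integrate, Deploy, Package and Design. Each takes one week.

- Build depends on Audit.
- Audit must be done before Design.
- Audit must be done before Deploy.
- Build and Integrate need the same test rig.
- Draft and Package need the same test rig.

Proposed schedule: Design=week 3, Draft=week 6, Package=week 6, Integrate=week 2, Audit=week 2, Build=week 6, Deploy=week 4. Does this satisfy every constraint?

Build depends on Audit — holds.
Audit must be done before Deploy — holds.
Audit must be done before Design — holds.
Draft and Package need the same test rig — violated.
Build and Integrate need the same test rig — holds.

No. Draft and Package need the same test rig is not satisfied.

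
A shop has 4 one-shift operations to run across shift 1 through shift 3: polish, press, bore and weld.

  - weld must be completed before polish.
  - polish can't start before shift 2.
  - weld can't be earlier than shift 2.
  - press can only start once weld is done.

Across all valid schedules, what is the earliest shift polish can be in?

shift 3

Polish is available from shift 2; precedence pushes polish to at least shift 3.
polish at shift 3 is achievable: weld=shift 2; polish=shift 3; bore=shift 1; press=shift 3.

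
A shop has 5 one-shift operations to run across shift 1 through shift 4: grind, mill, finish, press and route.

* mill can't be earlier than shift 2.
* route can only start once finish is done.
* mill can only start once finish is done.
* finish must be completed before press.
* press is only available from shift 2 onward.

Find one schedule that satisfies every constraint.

mill -> shift 2; route -> shift 2; finish -> shift 1; press -> shift 2; grind -> shift 1

Checking: finish(shift 1) before press(shift 2); finish(shift 1) before mill(shift 2); finish(shift 1) before route(shift 2); mill=shift 2 in [shift 2,shift 4]; press=shift 2 in [shift 2,shift 4].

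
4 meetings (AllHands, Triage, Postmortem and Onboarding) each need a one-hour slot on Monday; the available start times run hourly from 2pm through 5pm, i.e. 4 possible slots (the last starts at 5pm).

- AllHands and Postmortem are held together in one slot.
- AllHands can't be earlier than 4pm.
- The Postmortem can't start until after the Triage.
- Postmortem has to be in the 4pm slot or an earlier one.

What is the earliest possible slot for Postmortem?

Postmortem must be in the same slot as AllHands, which can't be before 4pm, so Postmortem is at least 4pm; Postmortem's own window allows nothing later than 4pm.
Postmortem at 4pm is achievable: Onboarding -> 2pm; AllHands -> 4pm; Postmortem -> 4pm; Triage -> 2pm.

4pm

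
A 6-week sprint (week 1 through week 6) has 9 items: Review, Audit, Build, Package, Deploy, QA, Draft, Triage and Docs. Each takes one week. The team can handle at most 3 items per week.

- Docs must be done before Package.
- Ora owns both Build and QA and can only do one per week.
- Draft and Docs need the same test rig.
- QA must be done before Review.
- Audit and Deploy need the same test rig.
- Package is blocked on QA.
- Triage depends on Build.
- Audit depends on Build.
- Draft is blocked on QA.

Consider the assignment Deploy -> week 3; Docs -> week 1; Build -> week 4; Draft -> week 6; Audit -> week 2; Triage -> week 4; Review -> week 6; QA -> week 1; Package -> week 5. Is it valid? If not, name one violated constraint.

Ora owns both Build and QA and can only do one per week — holds.
Audit depends on Build — violated.
Docs must be done before Package — holds.
Draft and Docs need the same test rig — holds.
Audit and Deploy need the same test rig — holds.
QA must be done before Review — holds.
Triage depends on Build — violated.
Draft is blocked on QA — holds.
Package is blocked on QA — holds.
The team can handle at most 3 items per week — holds.

No. Audit depends on Build is not satisfied.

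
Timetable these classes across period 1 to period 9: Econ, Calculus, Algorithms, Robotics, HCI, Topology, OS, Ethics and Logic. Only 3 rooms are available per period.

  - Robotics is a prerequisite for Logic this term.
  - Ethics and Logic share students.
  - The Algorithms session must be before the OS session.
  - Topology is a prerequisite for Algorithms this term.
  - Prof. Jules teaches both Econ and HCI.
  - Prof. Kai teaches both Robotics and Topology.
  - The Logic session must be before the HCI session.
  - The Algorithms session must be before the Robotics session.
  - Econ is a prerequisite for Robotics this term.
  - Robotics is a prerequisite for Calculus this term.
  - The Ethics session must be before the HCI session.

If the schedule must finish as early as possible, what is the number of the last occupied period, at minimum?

5

The precedence chain requires at least 5 distinct periods.
With at most 3 per period and 9 classes, at least 3 periods are needed.
5 works (last occupied period: period 5): for example Calculus -> period 4; Robotics -> period 3; Algorithms -> period 2; Ethics -> period 1; Logic -> period 4; OS -> period 3; Topology -> period 1; Econ -> period 1; HCI -> period 5.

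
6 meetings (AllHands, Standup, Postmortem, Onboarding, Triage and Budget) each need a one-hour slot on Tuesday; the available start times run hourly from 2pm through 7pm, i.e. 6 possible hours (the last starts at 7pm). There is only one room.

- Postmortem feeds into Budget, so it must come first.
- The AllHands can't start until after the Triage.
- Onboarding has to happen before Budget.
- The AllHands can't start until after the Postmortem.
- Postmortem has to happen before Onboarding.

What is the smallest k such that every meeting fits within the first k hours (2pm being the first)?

The precedence chain requires at least 3 distinct hours.
With at most 1 per hour and 6 meetings, at least 6 hours are needed.
6 works (last occupied hour: 7pm): for example Postmortem=2pm, Budget=6pm, Onboarding=5pm, AllHands=4pm, Triage=3pm, Standup=7pm.

6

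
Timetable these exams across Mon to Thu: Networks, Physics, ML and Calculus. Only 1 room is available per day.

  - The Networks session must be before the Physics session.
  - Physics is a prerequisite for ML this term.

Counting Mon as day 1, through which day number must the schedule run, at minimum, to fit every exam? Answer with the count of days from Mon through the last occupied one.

4

The precedence chain requires at least 3 distinct days.
With at most 1 per day and 4 exams, at least 4 days are needed.
4 works (last occupied day: Thu): for example Calculus=Thu; Networks=Mon; Physics=Tue; ML=Wed.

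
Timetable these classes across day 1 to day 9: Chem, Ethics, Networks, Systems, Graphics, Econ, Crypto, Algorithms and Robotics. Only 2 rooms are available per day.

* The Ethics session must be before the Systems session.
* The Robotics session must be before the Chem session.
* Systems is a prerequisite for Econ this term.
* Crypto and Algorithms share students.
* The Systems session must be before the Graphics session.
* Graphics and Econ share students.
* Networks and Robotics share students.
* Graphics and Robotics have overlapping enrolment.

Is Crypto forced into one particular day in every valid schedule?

Crypto can be day 1 (e.g. Robotics -> day 2, Econ -> day 4, Ethics -> day 1, Systems -> day 2, Algorithms -> day 5, Crypto -> day 1, Graphics -> day 3, Networks -> day 4, Chem -> day 3) or day 2 (e.g. Systems=day 2; Graphics=day 3; Crypto=day 2; Econ=day 4; Chem=day 3; Ethics=day 1; Algorithms=day 5; Networks=day 4; Robotics=day 1).

No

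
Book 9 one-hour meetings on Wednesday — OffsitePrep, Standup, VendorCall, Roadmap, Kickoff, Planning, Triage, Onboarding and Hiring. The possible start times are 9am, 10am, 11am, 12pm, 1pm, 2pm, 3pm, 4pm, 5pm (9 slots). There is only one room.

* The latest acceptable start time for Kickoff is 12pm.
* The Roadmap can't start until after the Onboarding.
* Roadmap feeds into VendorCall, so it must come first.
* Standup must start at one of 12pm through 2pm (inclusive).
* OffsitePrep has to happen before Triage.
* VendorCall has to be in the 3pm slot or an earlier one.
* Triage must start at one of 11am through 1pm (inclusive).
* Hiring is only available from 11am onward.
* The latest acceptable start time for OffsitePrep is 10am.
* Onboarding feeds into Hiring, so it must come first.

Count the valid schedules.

56

Splitting on OffsitePrep: it can be 9am (28), 10am (28). Listing each branch's schedules as (Standup, VendorCall, Roadmap, Kickoff, Planning, Triage, Onboarding, Hiring):
OffsitePrep=9am: (12pm,3pm,2pm,10am,4pm,11am,1pm,5pm) (12pm,3pm,2pm,10am,4pm,1pm,11am,5pm) (12pm,3pm,2pm,10am,5pm,11am,1pm,4pm) (12pm,3pm,2pm,10am,5pm,1pm,11am,4pm) (12pm,3pm,2pm,11am,4pm,1pm,10am,5pm) (12pm,3pm,2pm,11am,5pm,1pm,10am,4pm) (1pm,3pm,2pm,10am,4pm,11am,12pm,5pm) (1pm,3pm,2pm,10am,4pm,12pm,11am,5pm) (1pm,3pm,2pm,10am,5pm,11am,12pm,4pm) (1pm,3pm,2pm,10am,5pm,12pm,11am,4pm) (1pm,3pm,2pm,11am,4pm,12pm,10am,5pm) (1pm,3pm,2pm,11am,5pm,12pm,10am,4pm) (1pm,3pm,2pm,12pm,4pm,11am,10am,5pm) (1pm,3pm,2pm,12pm,5pm,11am,10am,4pm) (2pm,3pm,11am,12pm,4pm,1pm,10am,5pm) (2pm,3pm,11am,12pm,5pm,1pm,10am,4pm) (2pm,3pm,12pm,10am,4pm,1pm,11am,5pm) (2pm,3pm,12pm,10am,5pm,1pm,11am,4pm) (2pm,3pm,12pm,11am,4pm,1pm,10am,5pm) (2pm,3pm,12pm,11am,5pm,1pm,10am,4pm) (2pm,3pm,1pm,10am,4pm,11am,12pm,5pm) (2pm,3pm,1pm,10am,4pm,12pm,11am,5pm) (2pm,3pm,1pm,10am,5pm,11am,12pm,4pm) (2pm,3pm,1pm,10am,5pm,12pm,11am,4pm) (2pm,3pm,1pm,11am,4pm,12pm,10am,5pm) (2pm,3pm,1pm,11am,5pm,12pm,10am,4pm) (2pm,3pm,1pm,12pm,4pm,11am,10am,5pm) (2pm,3pm,1pm,12pm,5pm,11am,10am,4pm) — 28.
OffsitePrep=10am: (12pm,3pm,2pm,9am,4pm,11am,1pm,5pm) (12pm,3pm,2pm,9am,4pm,1pm,11am,5pm) (12pm,3pm,2pm,9am,5pm,11am,1pm,4pm) (12pm,3pm,2pm,9am,5pm,1pm,11am,4pm) (12pm,3pm,2pm,11am,4pm,1pm,9am,5pm) (12pm,3pm,2pm,11am,5pm,1pm,9am,4pm) (1pm,3pm,2pm,9am,4pm,11am,12pm,5pm) (1pm,3pm,2pm,9am,4pm,12pm,11am,5pm) (1pm,3pm,2pm,9am,5pm,11am,12pm,4pm) (1pm,3pm,2pm,9am,5pm,12pm,11am,4pm) (1pm,3pm,2pm,11am,4pm,12pm,9am,5pm) (1pm,3pm,2pm,11am,5pm,12pm,9am,4pm) (1pm,3pm,2pm,12pm,4pm,11am,9am,5pm) (1pm,3pm,2pm,12pm,5pm,11am,9am,4pm) (2pm,3pm,11am,12pm,4pm,1pm,9am,5pm) (2pm,3pm,11am,12pm,5pm,1pm,9am,4pm) (2pm,3pm,12pm,9am,4pm,1pm,11am,5pm) (2pm,3pm,12pm,9am,5pm,1pm,11am,4pm) (2pm,3pm,12pm,11am,4pm,1pm,9am,5pm) (2pm,3pm,12pm,11am,5pm,1pm,9am,4pm) (2pm,3pm,1pm,9am,4pm,11am,12pm,5pm) (2pm,3pm,1pm,9am,4pm,12pm,11am,5pm) (2pm,3pm,1pm,9am,5pm,11am,12pm,4pm) (2pm,3pm,1pm,9am,5pm,12pm,11am,4pm) (2pm,3pm,1pm,11am,4pm,12pm,9am,5pm) (2pm,3pm,1pm,11am,5pm,12pm,9am,4pm) (2pm,3pm,1pm,12pm,4pm,11am,9am,5pm) (2pm,3pm,1pm,12pm,5pm,11am,9am,4pm) — 28.
Summing: 28 + 28 = 56.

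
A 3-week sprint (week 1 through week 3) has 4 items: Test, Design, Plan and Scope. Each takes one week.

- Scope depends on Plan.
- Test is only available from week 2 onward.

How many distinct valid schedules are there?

18

Splitting on Test: it can be week 2 (9), week 3 (9). Listing each branch's schedules as (Design, Plan, Scope) by week number:
Test=week 2: (1,1,2) (1,1,3) (1,2,3) (2,1,2) (2,1,3) (2,2,3) (3,1,2) (3,1,3) (3,2,3) — 9.
Test=week 3: (1,1,2) (1,1,3) (1,2,3) (2,1,2) (2,1,3) (2,2,3) (3,1,2) (3,1,3) (3,2,3) — 9.
Summing: 9 + 9 = 18.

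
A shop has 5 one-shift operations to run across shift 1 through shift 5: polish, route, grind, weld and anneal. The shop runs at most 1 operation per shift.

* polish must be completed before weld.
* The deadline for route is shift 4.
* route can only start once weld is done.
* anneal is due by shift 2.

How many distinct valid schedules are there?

2

Enumerating: polish in shift 2, anneal in shift 1, grind in shift 5, route in shift 4, weld in shift 3 | route=shift 4, polish=shift 1, weld=shift 3, grind=shift 5, anneal=shift 2.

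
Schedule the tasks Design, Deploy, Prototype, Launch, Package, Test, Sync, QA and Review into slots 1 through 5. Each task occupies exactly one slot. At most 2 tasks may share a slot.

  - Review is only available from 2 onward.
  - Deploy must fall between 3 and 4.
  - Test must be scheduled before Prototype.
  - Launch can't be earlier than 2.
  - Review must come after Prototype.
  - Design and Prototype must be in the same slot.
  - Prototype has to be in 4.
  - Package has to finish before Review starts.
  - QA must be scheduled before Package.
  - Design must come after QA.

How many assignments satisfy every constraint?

26

Splitting on Launch: it can be 2 (10), 3 (4), 5 (12). Listing each branch's schedules as (Design, Deploy, Prototype, Package, Test, Sync, QA, Review):
Launch=2: (4,3,4,2,1,3,1,5) (4,3,4,2,1,5,1,5) (4,3,4,2,3,1,1,5) (4,3,4,2,3,5,1,5) (4,3,4,3,1,1,2,5) (4,3,4,3,1,2,1,5) (4,3,4,3,1,5,1,5) (4,3,4,3,1,5,2,5) (4,3,4,3,2,1,1,5) (4,3,4,3,2,5,1,5) — 10.
Launch=3: (4,3,4,2,1,2,1,5) (4,3,4,2,1,5,1,5) (4,3,4,2,2,1,1,5) (4,3,4,2,2,5,1,5) — 4.
Launch=5: (4,3,4,2,1,2,1,5) (4,3,4,2,1,3,1,5) (4,3,4,2,2,1,1,5) (4,3,4,2,2,3,1,5) (4,3,4,2,3,1,1,5) (4,3,4,2,3,2,1,5) (4,3,4,3,1,1,2,5) (4,3,4,3,1,2,1,5) (4,3,4,3,1,2,2,5) (4,3,4,3,2,1,1,5) (4,3,4,3,2,1,2,5) (4,3,4,3,2,2,1,5) — 12.
Summing: 10 + 4 + 12 = 26.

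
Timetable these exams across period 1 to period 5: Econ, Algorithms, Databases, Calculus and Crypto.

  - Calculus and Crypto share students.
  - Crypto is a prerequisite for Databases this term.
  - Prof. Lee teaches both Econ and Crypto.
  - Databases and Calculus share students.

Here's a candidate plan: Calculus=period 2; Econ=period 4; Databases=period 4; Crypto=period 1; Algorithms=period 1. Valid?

Calculus and Crypto share students — holds.
Crypto is a prerequisite for Databases this term — holds.
Prof. Lee teaches both Econ and Crypto — holds.
Databases and Calculus share students — holds.

Valid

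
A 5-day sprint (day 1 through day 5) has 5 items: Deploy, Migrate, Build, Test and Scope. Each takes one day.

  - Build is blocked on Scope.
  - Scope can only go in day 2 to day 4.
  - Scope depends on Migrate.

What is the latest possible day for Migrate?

day 3

Downstream work caps Migrate at day 3.
Migrate at day 3 is achievable: Scope -> day 4; Test -> day 1; Migrate -> day 3; Build -> day 5; Deploy -> day 1.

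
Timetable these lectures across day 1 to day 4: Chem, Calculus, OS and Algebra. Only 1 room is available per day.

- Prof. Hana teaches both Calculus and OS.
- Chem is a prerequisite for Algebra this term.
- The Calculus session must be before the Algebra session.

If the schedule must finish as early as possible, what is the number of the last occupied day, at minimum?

4

The precedence chain requires at least 2 distinct days.
With at most 1 per day and 4 lectures, at least 4 days are needed.
4 works (last occupied day: day 4): for example Calculus in day 2, Chem in day 1, Algebra in day 3, OS in day 4.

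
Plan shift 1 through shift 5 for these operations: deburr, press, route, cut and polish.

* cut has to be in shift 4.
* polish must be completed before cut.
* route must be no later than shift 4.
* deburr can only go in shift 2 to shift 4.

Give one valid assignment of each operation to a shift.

press -> shift 1; deburr -> shift 2; cut -> shift 4; route -> shift 1; polish -> shift 1

Checking: polish(shift 1) before cut(shift 4); route=shift 1 in [shift 1,shift 4]; deburr=shift 2 in [shift 2,shift 4]; cut=shift 4 in [shift 4,shift 4].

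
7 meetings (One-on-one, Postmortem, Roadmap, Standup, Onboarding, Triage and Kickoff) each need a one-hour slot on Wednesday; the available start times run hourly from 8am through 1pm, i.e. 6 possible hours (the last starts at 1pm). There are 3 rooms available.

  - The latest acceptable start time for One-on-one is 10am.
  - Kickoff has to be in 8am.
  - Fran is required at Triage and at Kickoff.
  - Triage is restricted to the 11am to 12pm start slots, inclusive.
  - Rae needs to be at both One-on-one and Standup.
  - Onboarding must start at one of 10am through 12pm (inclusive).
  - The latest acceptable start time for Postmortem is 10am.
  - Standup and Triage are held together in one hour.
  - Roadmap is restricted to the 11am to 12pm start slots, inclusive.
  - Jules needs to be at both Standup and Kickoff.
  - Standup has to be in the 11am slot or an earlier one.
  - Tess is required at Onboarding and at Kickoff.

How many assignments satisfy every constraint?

Splitting on One-on-one: it can be 8am (15), 9am (15), 10am (15). Listing each branch's schedules as (Postmortem, Roadmap, Standup, Onboarding, Triage, Kickoff):
One-on-one=8am: (8am,11am,11am,10am,11am,8am) (8am,11am,11am,12pm,11am,8am) (8am,12pm,11am,10am,11am,8am) (8am,12pm,11am,11am,11am,8am) (8am,12pm,11am,12pm,11am,8am) (9am,11am,11am,10am,11am,8am) (9am,11am,11am,12pm,11am,8am) (9am,12pm,11am,10am,11am,8am) (9am,12pm,11am,11am,11am,8am) (9am,12pm,11am,12pm,11am,8am) (10am,11am,11am,10am,11am,8am) (10am,11am,11am,12pm,11am,8am) (10am,12pm,11am,10am,11am,8am) (10am,12pm,11am,11am,11am,8am) (10am,12pm,11am,12pm,11am,8am) — 15.
One-on-one=9am: (8am,11am,11am,10am,11am,8am) (8am,11am,11am,12pm,11am,8am) (8am,12pm,11am,10am,11am,8am) (8am,12pm,11am,11am,11am,8am) (8am,12pm,11am,12pm,11am,8am) (9am,11am,11am,10am,11am,8am) (9am,11am,11am,12pm,11am,8am) (9am,12pm,11am,10am,11am,8am) (9am,12pm,11am,11am,11am,8am) (9am,12pm,11am,12pm,11am,8am) (10am,11am,11am,10am,11am,8am) (10am,11am,11am,12pm,11am,8am) (10am,12pm,11am,10am,11am,8am) (10am,12pm,11am,11am,11am,8am) (10am,12pm,11am,12pm,11am,8am) — 15.
One-on-one=10am: (8am,11am,11am,10am,11am,8am) (8am,11am,11am,12pm,11am,8am) (8am,12pm,11am,10am,11am,8am) (8am,12pm,11am,11am,11am,8am) (8am,12pm,11am,12pm,11am,8am) (9am,11am,11am,10am,11am,8am) (9am,11am,11am,12pm,11am,8am) (9am,12pm,11am,10am,11am,8am) (9am,12pm,11am,11am,11am,8am) (9am,12pm,11am,12pm,11am,8am) (10am,11am,11am,10am,11am,8am) (10am,11am,11am,12pm,11am,8am) (10am,12pm,11am,10am,11am,8am) (10am,12pm,11am,11am,11am,8am) (10am,12pm,11am,12pm,11am,8am) — 15.
Summing: 15 + 15 + 15 = 45.

45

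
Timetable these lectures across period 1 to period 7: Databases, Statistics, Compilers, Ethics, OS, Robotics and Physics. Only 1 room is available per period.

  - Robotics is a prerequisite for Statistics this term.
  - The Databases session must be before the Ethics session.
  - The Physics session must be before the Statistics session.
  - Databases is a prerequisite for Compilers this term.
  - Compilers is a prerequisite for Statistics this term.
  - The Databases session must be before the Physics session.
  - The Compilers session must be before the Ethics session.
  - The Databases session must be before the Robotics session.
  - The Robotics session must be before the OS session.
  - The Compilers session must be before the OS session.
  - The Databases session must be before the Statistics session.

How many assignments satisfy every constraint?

Splitting on Statistics: it can be period 5 (12), period 6 (20), period 7 (25). Listing each branch's schedules as (Databases, Compilers, Ethics, OS, Robotics, Physics) by period number:
Statistics=period 5: (1,2,6,7,3,4) (1,2,6,7,4,3) (1,2,7,6,3,4) (1,2,7,6,4,3) (1,3,6,7,2,4) (1,3,6,7,4,2) (1,3,7,6,2,4) (1,3,7,6,4,2) (1,4,6,7,2,3) (1,4,6,7,3,2) (1,4,7,6,2,3) (1,4,7,6,3,2) — 12.
Statistics=period 6: (1,2,3,7,4,5) (1,2,3,7,5,4) (1,2,4,7,3,5) (1,2,4,7,5,3) (1,2,5,7,3,4) (1,2,5,7,4,3) (1,2,7,4,3,5) (1,2,7,5,3,4) (1,2,7,5,4,3) (1,3,4,7,2,5) (1,3,4,7,5,2) (1,3,5,7,2,4) (1,3,5,7,4,2) (1,3,7,4,2,5) (1,3,7,5,2,4) (1,3,7,5,4,2) (1,4,5,7,2,3) (1,4,5,7,3,2) (1,4,7,5,2,3) (1,4,7,5,3,2) — 20.
Statistics=period 7: (1,2,3,5,4,6) (1,2,3,6,4,5) (1,2,3,6,5,4) (1,2,4,5,3,6) (1,2,4,6,3,5) (1,2,4,6,5,3) (1,2,5,4,3,6) (1,2,5,6,3,4) (1,2,5,6,4,3) (1,2,6,4,3,5) (1,2,6,5,3,4) (1,2,6,5,4,3) (1,3,4,5,2,6) (1,3,4,6,2,5) (1,3,4,6,5,2) (1,3,5,4,2,6) (1,3,5,6,2,4) (1,3,5,6,4,2) (1,3,6,4,2,5) (1,3,6,5,2,4) (1,3,6,5,4,2) (1,4,5,6,2,3) (1,4,5,6,3,2) (1,4,6,5,2,3) (1,4,6,5,3,2) — 25.
Summing: 12 + 20 + 25 = 57.

57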